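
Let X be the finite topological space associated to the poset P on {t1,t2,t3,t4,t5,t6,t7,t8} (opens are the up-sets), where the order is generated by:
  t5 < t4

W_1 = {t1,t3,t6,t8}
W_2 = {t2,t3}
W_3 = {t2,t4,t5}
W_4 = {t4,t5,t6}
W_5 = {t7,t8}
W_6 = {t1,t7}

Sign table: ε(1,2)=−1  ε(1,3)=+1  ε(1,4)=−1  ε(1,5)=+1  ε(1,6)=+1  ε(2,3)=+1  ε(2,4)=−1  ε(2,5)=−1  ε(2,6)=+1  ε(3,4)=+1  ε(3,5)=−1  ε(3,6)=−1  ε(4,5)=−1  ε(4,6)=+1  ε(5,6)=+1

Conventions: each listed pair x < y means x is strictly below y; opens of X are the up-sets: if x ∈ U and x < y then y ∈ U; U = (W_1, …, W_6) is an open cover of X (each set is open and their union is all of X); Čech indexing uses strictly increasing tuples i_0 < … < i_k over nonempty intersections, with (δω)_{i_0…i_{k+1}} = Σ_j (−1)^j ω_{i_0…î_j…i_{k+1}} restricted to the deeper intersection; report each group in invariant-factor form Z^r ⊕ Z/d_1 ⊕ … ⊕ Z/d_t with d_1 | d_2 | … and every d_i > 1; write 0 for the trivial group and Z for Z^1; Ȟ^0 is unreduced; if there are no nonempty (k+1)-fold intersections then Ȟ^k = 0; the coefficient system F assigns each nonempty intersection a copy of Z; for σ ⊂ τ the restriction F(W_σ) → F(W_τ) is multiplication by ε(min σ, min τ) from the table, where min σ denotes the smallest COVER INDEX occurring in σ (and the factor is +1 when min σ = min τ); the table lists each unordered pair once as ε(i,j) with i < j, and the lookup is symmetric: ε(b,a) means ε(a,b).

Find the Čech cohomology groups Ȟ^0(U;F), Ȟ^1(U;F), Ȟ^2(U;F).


Ȟ^0 ≅ Z, Ȟ^1 ≅ Z^2 and Ȟ^2 ≅ 0

nerve simplices:
  W12={t3} W14={t6} W15={t8} W16={t1} W23={t2} W34={t4,t5} W56={t7}
C dims 6,7; δ0: rk 5, SNF 1^5
degree 0: 6−5−0 = 1 → Ȟ^0 ≅ Z
degree 1: 7−0−5 = 2 → Ȟ^1 ≅ Z^2
degree 2: 0−0−0 = 0 → Ȟ^2 ≅ 0


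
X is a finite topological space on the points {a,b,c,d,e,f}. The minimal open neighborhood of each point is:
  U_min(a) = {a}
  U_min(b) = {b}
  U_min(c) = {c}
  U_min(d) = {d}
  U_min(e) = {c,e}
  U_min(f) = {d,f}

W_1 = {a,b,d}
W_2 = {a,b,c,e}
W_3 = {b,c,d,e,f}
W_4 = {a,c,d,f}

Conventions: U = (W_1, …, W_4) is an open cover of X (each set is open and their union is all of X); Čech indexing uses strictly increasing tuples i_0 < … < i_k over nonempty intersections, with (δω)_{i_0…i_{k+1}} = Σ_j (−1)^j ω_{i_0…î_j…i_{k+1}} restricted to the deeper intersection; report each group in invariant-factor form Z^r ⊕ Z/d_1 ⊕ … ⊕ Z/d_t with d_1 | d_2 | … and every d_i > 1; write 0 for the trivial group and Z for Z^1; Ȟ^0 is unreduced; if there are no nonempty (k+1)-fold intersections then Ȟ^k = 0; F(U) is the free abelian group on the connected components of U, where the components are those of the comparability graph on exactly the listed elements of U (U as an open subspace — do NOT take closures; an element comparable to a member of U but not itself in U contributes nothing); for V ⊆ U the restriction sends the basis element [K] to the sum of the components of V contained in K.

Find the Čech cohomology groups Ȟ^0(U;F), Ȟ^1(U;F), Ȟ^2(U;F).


intersection data:
  W12={a,b} W13={b,d} W14={a,d} W23={b,c,e} W24={a,c} W34={c,d,f}
  W123={b} W124={a} W134={d} W234={c}
components per intersection:
  W1: {a} {b} {d}
  W2: {a} {b} {c,e}
  W3: {b} {c,e} {d,f}
  W4: {a} {c} {d,f}
  W12: {a} {b}
  W13: {b} {d}
  W14: {a} {d}
  W23: {b} {c,e}
  W24: {a} {c}
  W34: {c} {d,f}
  W123: {b}
  W124: {a}
  W134: {d}
  W234: {c}
C dims 12,12,4; δ0: rk 8, SNF 1^8; δ1: rk 4, SNF 1^4
Ȟ^0 = (12 − 8) − 0 = 4, so Ȟ^0 ≅ Z^4
Ȟ^1 = (12 − 4) − 8 = 0, so Ȟ^1 ≅ 0
Ȟ^2 = (4 − 0) − 4 = 0, so Ȟ^2 ≅ 0

Ȟ^0 ≅ Z^4, Ȟ^1 ≅ 0 and Ȟ^2 ≅ 0


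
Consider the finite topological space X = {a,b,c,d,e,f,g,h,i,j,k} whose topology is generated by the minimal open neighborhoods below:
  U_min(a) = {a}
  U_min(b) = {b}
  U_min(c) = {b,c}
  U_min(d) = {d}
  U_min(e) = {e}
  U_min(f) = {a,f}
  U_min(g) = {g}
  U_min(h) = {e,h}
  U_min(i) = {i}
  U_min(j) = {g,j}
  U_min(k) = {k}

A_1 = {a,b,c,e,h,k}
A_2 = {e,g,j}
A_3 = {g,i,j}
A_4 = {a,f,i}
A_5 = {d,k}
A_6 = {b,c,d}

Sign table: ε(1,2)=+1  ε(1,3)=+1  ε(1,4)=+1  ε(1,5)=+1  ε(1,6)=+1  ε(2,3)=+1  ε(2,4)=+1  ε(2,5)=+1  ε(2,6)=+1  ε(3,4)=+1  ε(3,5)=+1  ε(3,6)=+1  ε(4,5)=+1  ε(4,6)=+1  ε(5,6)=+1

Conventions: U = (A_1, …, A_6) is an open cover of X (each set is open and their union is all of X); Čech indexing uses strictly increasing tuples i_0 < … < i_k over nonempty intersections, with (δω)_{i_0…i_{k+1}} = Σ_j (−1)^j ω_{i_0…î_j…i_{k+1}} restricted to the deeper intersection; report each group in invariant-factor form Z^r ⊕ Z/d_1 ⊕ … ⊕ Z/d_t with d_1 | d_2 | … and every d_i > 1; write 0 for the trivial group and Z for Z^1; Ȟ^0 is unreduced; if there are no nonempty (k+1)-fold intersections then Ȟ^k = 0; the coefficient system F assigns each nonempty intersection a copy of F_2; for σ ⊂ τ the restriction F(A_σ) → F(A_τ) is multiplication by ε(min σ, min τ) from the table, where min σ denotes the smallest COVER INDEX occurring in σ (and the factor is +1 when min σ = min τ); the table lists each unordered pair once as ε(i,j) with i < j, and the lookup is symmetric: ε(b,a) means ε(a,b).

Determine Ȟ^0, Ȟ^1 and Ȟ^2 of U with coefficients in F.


Ȟ^0 = Z/2, Ȟ^1 = Z/2 ⊕ Z/2 and Ȟ^2 = 0

nerve simplices:
  A12={e} A14={a} A15={k} A16={b,c} A23={g,j} A34={i} A56={d}
C dims 6,7; δ0: rk_F2 5
degree 0: 6−5−0 = 1 → Ȟ^0 ≅ Z/2
degree 1: 7−0−5 = 2 → Ȟ^1 ≅ Z/2 ⊕ Z/2
degree 2: 0−0−0 = 0 → Ȟ^2 ≅ 0


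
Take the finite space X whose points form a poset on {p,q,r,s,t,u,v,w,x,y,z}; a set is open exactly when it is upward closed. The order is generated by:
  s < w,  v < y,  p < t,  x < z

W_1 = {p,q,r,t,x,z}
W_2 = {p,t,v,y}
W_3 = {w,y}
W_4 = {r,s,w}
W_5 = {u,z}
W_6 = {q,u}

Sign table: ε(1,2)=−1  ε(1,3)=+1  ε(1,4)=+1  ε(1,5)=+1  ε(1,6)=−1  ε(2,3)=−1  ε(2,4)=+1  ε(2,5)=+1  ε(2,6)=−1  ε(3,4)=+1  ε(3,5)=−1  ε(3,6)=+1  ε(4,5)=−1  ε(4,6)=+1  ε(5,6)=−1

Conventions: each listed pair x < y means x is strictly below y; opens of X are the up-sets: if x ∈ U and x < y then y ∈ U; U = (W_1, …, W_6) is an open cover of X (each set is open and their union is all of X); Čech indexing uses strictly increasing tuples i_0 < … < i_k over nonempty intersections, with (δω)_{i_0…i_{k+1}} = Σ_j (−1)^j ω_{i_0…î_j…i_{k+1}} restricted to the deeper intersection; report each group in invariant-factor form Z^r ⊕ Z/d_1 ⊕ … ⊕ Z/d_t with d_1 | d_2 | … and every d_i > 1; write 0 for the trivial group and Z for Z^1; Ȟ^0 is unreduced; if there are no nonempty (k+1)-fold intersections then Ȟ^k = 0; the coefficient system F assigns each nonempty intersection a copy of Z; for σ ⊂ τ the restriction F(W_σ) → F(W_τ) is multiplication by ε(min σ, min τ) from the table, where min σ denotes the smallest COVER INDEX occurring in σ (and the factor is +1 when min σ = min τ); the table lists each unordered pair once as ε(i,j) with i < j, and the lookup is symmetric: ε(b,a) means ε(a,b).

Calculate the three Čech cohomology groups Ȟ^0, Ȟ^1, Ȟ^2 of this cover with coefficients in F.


cover nerve:
  W12={p,t} W14={r} W15={z} W16={q} W23={y} W34={w} W56={u}
C dims 6,7; δ0: rk 5, SNF 1^5
Ȟ^0: (6−5)−0=1 ⇒ Z
Ȟ^1: (7−0)−5=2 ⇒ Z^2
Ȟ^2: (0−0)−0=0 ⇒ 0

Ȟ^0 = Z; Ȟ^1 = Z^2; Ȟ^2 = 0


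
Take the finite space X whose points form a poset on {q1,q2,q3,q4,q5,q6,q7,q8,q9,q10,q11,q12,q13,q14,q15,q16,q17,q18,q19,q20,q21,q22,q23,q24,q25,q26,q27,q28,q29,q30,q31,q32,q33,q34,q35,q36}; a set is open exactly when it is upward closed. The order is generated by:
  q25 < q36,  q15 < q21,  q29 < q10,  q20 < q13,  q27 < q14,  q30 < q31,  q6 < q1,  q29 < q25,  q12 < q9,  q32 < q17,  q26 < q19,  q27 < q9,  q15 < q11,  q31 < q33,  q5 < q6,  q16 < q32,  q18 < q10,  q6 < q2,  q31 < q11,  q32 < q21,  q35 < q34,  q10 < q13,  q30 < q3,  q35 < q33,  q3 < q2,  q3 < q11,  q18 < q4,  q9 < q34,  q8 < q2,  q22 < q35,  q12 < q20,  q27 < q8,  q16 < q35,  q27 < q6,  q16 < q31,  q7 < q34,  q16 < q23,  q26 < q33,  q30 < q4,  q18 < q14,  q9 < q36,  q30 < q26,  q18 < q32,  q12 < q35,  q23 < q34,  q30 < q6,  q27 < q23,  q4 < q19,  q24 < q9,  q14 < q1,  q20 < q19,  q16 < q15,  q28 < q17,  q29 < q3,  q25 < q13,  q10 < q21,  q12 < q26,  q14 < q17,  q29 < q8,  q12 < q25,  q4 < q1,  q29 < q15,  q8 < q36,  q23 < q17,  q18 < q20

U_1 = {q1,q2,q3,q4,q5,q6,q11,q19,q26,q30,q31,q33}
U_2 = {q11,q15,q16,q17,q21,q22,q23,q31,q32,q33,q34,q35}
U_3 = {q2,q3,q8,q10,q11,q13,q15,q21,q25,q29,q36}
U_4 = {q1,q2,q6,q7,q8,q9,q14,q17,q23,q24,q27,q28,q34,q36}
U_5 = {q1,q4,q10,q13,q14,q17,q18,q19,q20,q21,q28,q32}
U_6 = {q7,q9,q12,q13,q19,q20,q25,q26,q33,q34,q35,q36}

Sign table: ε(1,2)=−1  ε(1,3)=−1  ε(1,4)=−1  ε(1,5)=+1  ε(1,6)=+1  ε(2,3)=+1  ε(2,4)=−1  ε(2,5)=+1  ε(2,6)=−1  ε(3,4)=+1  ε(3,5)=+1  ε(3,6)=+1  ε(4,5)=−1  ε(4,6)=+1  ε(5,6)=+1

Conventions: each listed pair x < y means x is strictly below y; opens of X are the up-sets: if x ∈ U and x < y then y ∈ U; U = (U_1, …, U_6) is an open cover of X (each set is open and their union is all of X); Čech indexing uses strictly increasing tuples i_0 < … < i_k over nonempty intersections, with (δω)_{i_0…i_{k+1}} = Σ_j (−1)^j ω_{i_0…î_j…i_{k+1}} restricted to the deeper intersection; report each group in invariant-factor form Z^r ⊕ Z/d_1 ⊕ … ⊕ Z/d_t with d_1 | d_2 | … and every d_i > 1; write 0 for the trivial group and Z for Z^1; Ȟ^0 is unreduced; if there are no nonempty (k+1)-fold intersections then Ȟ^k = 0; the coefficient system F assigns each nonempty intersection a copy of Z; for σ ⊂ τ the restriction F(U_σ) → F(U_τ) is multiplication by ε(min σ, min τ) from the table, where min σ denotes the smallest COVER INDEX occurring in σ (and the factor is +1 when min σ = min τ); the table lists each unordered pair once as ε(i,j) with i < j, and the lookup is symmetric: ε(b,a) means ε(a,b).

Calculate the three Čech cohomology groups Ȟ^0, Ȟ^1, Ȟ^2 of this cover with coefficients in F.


nonempty overlaps:
  U12={q11,q31,q33} U13={q2,q3,q11} U14={q1,q2,q6} U15={q1,q4,q19} U16={q19,q26,q33} U23={q11,q15,q21} U24={q17,q23,q34} U25={q17,q21,q32} U26={q33,q34,q35} U34={q2,q8,q36} U35={q10,q13,q21} U36={q13,q25,q36} U45={q1,q14,q17,q28} U46={q7,q9,q34,q36} U56={q13,q19,q20}
  U123={q11} U126={q33} U134={q2} U145={q1} U156={q19} U235={q21} U245={q17} U246={q34} U346={q36} U356={q13}
C dims 6,15,10; δ0: rk 6, SNF 1^5·2; δ1: rk 9, SNF 1^9
degree 0: 6−6−0 = 0 → Ȟ^0 ≅ 0
degree 1: 15−9−6 = 0 plus torsion [2] → Ȟ^1 ≅ Z/2
degree 2: 10−0−9 = 1 → Ȟ^2 ≅ Z

Ȟ^0 ≅ 0; Ȟ^1 ≅ Z/2; Ȟ^2 ≅ Z


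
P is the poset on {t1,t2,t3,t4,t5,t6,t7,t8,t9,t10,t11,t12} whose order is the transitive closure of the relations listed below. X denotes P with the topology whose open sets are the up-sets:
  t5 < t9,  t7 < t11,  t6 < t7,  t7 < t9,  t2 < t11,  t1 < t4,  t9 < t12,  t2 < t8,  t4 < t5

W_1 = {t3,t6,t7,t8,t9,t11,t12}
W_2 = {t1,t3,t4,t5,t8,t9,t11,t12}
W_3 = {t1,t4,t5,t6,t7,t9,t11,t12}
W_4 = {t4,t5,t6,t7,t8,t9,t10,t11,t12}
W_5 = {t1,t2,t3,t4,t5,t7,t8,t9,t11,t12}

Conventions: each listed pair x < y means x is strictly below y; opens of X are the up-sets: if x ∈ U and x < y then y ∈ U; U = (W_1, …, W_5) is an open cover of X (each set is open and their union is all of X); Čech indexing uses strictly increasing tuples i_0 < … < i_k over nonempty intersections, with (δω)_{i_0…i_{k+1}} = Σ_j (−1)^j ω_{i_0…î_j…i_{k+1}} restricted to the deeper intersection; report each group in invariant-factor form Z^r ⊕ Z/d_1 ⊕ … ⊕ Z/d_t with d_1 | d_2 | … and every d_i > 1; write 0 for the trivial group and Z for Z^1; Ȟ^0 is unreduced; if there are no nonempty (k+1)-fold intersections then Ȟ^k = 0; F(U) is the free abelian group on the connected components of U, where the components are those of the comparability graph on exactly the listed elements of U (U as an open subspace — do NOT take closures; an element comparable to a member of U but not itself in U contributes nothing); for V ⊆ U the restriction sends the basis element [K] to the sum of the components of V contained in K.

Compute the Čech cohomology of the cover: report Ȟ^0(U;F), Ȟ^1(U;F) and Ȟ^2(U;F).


Ȟ^0(U;F) ≅ Z^3, Ȟ^1(U;F) ≅ 0, Ȟ^2(U;F) ≅ 0

nonempty intersections:
  W12={t3,t8,t9,t11,t12} W13={t6,t7,t9,t11,t12} W14={t6,t7,t8,t9,t11,t12} W15={t3,t7,t8,t9,t11,t12} W23={t1,t4,t5,t9,t11,t12} W24={t4,t5,t8,t9,t11,t12} W25={t1,t3,t4,t5,t8,t9,t11,t12} W34={t4,t5,t6,t7,t9,t11,t12} W35={t1,t4,t5,t7,t9,t11,t12} W45={t4,t5,t7,t8,t9,t11,t12}
  W123={t9,t11,t12} W124={t8,t9,t11,t12} W125={t3,t8,t9,t11,t12} W134={t6,t7,t9,t11,t12} W135={t7,t9,t11,t12} W145={t7,t8,t9,t11,t12} W234={t4,t5,t9,t11,t12} W235={t1,t4,t5,t9,t11,t12} W245={t4,t5,t8,t9,t11,t12} W345={t4,t5,t7,t9,t11,t12}
  W1234={t9,t11,t12} W1235={t9,t11,t12} W1245={t8,t9,t11,t12} W1345={t7,t9,t11,t12} W2345={t4,t5,t9,t11,t12}
  W12345={t9,t11,t12}
components per intersection:
  W1: {t3} {t6,t7,t9,t11,t12} {t8}
  W2: {t1,t4,t5,t9,t12} {t3} {t8} {t11}
  W3: {t1,t4,t5,t6,t7,t9,t11,t12}
  W4: {t4,t5,t6,t7,t9,t11,t12} {t8} {t10}
  W5: {t1,t2,t4,t5,t7,t8,t9,t11,t12} {t3}
  W12: {t3} {t8} {t9,t12} {t11}
  W13: {t6,t7,t9,t11,t12}
  W14: {t6,t7,t9,t11,t12} {t8}
  W15: {t3} {t7,t9,t11,t12} {t8}
  W23: {t1,t4,t5,t9,t12} {t11}
  W24: {t4,t5,t9,t12} {t8} {t11}
  W25: {t1,t4,t5,t9,t12} {t3} {t8} {t11}
  W34: {t4,t5,t6,t7,t9,t11,t12}
  W35: {t1,t4,t5,t7,t9,t11,t12}
  W45: {t4,t5,t7,t9,t11,t12} {t8}
  W123: {t9,t12} {t11}
  W124: {t8} {t9,t12} {t11}
  W125: {t3} {t8} {t9,t12} {t11}
  W134: {t6,t7,t9,t11,t12}
  W135: {t7,t9,t11,t12}
  W145: {t7,t9,t11,t12} {t8}
  W234: {t4,t5,t9,t12} {t11}
  W235: {t1,t4,t5,t9,t12} {t11}
  W245: {t4,t5,t9,t12} {t8} {t11}
  W345: {t4,t5,t7,t9,t11,t12}
  W1234: {t9,t12} {t11}
  W1235: {t9,t12} {t11}
  W1245: {t8} {t9,t12} {t11}
  W1345: {t7,t9,t11,t12}
  W2345: {t4,t5,t9,t12} {t11}
  W12345: {t9,t12} {t11}
C dims 13,23,21,10; δ0: rk 10, SNF 1^10; δ1: rk 13, SNF 1^13; δ2: rk 8, SNF 1^8
Ȟ^0: (13−10)−0=3 ⇒ Z^3
Ȟ^1: (23−13)−10=0 ⇒ 0
Ȟ^2: (21−8)−13=0 ⇒ 0


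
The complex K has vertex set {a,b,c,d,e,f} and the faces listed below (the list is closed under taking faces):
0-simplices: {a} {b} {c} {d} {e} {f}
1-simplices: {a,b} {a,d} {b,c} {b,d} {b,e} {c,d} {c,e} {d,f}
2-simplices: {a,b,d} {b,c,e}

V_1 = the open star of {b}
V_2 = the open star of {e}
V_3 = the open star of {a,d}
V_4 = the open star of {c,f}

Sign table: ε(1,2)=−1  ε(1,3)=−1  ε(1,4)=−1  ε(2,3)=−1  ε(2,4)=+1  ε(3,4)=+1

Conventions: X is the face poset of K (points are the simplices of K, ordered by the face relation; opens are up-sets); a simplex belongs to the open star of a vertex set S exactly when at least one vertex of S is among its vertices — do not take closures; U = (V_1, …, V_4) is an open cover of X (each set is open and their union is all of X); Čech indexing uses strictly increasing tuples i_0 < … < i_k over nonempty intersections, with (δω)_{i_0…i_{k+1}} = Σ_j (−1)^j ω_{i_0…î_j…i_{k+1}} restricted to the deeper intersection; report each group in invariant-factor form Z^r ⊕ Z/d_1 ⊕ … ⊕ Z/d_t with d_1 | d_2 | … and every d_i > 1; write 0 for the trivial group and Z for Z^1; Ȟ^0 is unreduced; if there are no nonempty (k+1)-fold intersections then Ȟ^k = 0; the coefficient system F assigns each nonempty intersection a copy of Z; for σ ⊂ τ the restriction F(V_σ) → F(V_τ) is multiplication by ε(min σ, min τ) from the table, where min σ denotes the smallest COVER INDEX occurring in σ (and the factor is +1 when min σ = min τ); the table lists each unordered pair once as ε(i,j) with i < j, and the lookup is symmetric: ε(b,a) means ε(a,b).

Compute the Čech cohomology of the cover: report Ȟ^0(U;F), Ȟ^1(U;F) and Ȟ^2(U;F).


Ȟ^0 ≅ Z, Ȟ^1 ≅ Z and Ȟ^2 ≅ 0

nonempty overlaps:
  V1={{b},{a,b},{b,c},{b,d},{b,e},{a,b,d},{b,c,e}} V2={{e},{b,e},{c,e},{b,c,e}} V3={{a},{d},{a,b},{a,d},{b,d},{c,d},{d,f},{a,b,d}} V4={{c},{f},{b,c},{c,d},{c,e},{d,f},{b,c,e}}
  V12={{b,e},{b,c,e}} V13={{a,b},{b,d},{a,b,d}} V14={{b,c},{b,c,e}} V24={{c,e},{b,c,e}} V34={{c,d},{d,f}}
  V124={{b,c,e}}
C dims 4,5,1; δ0: rk 3, SNF 1^3; δ1: rk 1, SNF 1^1
degree 0: 4−3−0 = 1 → Ȟ^0 ≅ Z
degree 1: 5−1−3 = 1 → Ȟ^1 ≅ Z
degree 2: 1−0−1 = 0 → Ȟ^2 ≅ 0


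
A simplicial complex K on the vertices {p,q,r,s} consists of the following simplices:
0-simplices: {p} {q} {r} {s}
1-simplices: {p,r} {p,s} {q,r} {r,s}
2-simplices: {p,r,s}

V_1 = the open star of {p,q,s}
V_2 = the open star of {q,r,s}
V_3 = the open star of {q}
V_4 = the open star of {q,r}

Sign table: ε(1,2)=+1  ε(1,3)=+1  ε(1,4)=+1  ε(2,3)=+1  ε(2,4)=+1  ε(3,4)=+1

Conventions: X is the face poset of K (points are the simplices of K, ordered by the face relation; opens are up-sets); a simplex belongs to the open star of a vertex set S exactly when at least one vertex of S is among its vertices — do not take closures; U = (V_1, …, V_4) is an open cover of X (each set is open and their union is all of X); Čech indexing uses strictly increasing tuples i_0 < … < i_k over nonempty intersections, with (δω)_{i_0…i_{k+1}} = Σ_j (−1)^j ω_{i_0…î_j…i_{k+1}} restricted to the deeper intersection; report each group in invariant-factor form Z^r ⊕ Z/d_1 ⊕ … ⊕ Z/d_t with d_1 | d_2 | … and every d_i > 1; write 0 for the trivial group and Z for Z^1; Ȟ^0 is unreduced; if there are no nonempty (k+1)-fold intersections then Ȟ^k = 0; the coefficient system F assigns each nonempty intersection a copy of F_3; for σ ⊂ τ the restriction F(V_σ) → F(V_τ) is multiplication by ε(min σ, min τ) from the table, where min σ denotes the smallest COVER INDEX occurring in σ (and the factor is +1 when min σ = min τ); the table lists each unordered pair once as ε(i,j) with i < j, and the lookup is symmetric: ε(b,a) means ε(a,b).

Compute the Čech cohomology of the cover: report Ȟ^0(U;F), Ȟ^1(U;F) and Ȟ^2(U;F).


Ȟ^0 = Z/3; Ȟ^1 = 0; Ȟ^2 = 0

nerve simplices:
  V1={{p},{q},{s},{p,r},{p,s},{q,r},{r,s},{p,r,s}} V2={{q},{r},{s},{p,r},{p,s},{q,r},{r,s},{p,r,s}} V3={{q},{q,r}} V4={{q},{r},{p,r},{q,r},{r,s},{p,r,s}}
  V12={{q},{s},{p,r},{p,s},{q,r},{r,s},{p,r,s}} V13={{q},{q,r}} V14={{q},{p,r},{q,r},{r,s},{p,r,s}} V23={{q},{q,r}} V24={{q},{r},{p,r},{q,r},{r,s},{p,r,s}} V34={{q},{q,r}}
  V123={{q},{q,r}} V124={{q},{p,r},{q,r},{r,s},{p,r,s}} V134={{q},{q,r}} V234={{q},{q,r}}
  V1234={{q},{q,r}}
C dims 4,6,4,1; δ0: rk_F3 3; δ1: rk_F3 3; δ2: rk_F3 1
degree 0: 4−3−0 = 1 → Ȟ^0 ≅ Z/3
degree 1: 6−3−3 = 0 → Ȟ^1 ≅ 0
degree 2: 4−1−3 = 0 → Ȟ^2 ≅ 0


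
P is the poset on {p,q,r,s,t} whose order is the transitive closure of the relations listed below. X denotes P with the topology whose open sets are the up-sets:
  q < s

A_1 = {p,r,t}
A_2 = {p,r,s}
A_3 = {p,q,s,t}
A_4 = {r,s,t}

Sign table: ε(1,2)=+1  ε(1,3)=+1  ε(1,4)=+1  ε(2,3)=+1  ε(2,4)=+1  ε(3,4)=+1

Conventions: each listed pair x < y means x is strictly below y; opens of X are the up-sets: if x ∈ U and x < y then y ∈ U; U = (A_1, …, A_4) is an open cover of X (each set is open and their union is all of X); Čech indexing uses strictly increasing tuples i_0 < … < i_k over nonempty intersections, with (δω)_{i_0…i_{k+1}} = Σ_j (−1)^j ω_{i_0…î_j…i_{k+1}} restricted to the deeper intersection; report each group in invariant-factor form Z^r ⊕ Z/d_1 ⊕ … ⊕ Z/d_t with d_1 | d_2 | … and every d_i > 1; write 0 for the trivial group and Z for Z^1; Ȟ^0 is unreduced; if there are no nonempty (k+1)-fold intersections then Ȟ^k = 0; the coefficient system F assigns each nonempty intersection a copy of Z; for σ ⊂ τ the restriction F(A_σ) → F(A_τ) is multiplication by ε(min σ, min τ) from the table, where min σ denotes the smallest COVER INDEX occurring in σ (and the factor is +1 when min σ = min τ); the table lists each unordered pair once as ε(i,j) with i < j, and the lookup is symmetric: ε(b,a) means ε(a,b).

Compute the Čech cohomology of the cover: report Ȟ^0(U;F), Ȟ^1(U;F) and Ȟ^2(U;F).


Ȟ^0 = Z; Ȟ^1 = 0; Ȟ^2 = Z

nonempty intersections:
  A12={p,r} A13={p,t} A14={r,t} A23={p,s} A24={r,s} A34={s,t}
  A123={p} A124={r} A134={t} A234={s}
C dims 4,6,4; δ0: rk 3, SNF 1^3; δ1: rk 3, SNF 1^3
Ȟ^0: (4−3)−0=1 ⇒ Z
Ȟ^1: (6−3)−3=0 ⇒ 0
Ȟ^2: (4−0)−3=1 ⇒ Z


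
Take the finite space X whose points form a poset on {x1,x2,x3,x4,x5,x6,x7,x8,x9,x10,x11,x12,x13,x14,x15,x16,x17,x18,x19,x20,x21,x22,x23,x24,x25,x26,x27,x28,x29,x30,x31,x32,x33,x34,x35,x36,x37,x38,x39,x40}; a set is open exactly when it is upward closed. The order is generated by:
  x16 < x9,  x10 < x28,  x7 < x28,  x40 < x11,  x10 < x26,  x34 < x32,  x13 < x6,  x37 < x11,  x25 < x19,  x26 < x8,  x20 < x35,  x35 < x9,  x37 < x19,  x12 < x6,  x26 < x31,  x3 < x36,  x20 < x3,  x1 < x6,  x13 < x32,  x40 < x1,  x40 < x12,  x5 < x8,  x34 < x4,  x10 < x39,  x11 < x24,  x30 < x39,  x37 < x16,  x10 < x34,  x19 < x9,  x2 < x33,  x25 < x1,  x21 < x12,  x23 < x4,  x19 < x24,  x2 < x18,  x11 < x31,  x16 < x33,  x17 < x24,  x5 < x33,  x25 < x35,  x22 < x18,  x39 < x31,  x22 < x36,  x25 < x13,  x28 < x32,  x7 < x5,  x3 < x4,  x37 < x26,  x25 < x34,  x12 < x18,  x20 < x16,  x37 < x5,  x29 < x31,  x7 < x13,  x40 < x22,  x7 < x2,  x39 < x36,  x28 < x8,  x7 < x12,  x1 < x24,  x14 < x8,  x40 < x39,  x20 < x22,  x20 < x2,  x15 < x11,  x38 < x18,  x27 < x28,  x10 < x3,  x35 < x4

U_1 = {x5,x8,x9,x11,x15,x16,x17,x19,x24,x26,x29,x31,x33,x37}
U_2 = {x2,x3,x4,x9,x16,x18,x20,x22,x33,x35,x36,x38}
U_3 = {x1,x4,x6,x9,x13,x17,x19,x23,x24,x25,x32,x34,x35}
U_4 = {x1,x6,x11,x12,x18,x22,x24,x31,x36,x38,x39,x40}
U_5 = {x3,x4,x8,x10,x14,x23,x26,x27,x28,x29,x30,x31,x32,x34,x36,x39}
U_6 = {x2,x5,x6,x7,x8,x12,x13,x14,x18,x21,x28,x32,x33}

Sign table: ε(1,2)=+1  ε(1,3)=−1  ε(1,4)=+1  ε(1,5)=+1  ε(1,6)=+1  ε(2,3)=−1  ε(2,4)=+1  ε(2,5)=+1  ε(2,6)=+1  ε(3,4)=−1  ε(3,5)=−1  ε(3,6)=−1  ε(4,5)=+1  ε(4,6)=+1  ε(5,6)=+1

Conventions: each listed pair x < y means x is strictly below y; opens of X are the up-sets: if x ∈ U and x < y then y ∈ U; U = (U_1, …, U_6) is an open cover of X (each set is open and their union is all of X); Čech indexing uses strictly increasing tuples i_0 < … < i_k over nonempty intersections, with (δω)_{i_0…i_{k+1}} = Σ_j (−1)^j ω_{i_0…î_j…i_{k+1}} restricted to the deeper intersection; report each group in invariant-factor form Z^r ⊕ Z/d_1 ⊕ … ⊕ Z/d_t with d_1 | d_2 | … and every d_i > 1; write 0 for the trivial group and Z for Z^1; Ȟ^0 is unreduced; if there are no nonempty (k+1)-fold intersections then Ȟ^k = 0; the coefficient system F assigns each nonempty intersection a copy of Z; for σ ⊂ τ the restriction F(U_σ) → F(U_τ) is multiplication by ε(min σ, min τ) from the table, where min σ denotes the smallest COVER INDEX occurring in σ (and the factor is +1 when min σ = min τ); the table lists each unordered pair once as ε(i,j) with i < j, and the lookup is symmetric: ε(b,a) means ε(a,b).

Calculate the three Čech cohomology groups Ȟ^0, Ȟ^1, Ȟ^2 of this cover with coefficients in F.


Ȟ^0(U;F) ≅ Z,  Ȟ^1(U;F) ≅ 0,  Ȟ^2(U;F) ≅ Z/2

nerve of the cover:
  U12={x9,x16,x33} U13={x9,x17,x19,x24} U14={x11,x24,x31} U15={x8,x26,x29,x31} U16={x5,x8,x33} U23={x4,x9,x35} U24={x18,x22,x36,x38} U25={x3,x4,x36} U26={x2,x18,x33} U34={x1,x6,x24} U35={x4,x23,x32,x34} U36={x6,x13,x32} U45={x31,x36,x39} U46={x6,x12,x18} U56={x8,x14,x28,x32}
  U123={x9} U126={x33} U134={x24} U145={x31} U156={x8} U235={x4} U245={x36} U246={x18} U346={x6} U356={x32}
C dims 6,15,10; δ0: rk 5, SNF 1^5; δ1: rk 10, SNF 1^9·2
Ȟ^0 = (6 − 5) − 0 = 1, so Ȟ^0 ≅ Z
Ȟ^1 = (15 − 10) − 5 = 0, so Ȟ^1 ≅ 0
Ȟ^2 = (10 − 0) − 10 = 0 plus torsion [2], so Ȟ^2 ≅ Z/2


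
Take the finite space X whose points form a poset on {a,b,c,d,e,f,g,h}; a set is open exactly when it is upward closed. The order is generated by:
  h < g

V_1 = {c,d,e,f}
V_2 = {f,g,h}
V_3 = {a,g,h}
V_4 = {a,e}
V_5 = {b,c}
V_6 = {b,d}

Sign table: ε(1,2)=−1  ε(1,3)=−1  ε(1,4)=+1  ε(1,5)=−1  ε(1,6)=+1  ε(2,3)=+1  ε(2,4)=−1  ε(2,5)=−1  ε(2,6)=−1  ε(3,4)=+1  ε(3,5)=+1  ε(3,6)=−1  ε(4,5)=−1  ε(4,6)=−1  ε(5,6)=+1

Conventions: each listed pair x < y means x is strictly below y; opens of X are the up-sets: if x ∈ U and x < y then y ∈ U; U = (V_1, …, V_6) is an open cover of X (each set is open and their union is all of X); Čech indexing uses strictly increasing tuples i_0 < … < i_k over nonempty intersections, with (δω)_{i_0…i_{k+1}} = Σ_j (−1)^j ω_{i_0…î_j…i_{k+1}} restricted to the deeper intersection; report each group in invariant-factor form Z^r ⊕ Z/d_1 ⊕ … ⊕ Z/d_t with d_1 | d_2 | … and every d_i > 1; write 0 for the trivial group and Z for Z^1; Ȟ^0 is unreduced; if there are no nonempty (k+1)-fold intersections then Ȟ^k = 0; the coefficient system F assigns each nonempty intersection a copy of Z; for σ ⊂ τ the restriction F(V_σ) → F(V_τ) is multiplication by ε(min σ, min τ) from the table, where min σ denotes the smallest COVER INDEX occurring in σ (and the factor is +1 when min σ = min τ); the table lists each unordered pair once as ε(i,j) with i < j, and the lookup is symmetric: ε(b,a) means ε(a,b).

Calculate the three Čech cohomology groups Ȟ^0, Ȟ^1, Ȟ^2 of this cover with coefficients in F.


cover nerve:
  V12={f} V14={e} V15={c} V16={d} V23={g,h} V34={a} V56={b}
C dims 6,7; δ0: rk 6, SNF 1^5·2
Ȟ^0: (6−6)−0=0 ⇒ 0
Ȟ^1: (7−0)−6=1 plus torsion [2] ⇒ Z ⊕ Z/2
Ȟ^2: (0−0)−0=0 ⇒ 0

Ȟ^0 = 0, Ȟ^1 = Z ⊕ Z/2 and Ȟ^2 = 0


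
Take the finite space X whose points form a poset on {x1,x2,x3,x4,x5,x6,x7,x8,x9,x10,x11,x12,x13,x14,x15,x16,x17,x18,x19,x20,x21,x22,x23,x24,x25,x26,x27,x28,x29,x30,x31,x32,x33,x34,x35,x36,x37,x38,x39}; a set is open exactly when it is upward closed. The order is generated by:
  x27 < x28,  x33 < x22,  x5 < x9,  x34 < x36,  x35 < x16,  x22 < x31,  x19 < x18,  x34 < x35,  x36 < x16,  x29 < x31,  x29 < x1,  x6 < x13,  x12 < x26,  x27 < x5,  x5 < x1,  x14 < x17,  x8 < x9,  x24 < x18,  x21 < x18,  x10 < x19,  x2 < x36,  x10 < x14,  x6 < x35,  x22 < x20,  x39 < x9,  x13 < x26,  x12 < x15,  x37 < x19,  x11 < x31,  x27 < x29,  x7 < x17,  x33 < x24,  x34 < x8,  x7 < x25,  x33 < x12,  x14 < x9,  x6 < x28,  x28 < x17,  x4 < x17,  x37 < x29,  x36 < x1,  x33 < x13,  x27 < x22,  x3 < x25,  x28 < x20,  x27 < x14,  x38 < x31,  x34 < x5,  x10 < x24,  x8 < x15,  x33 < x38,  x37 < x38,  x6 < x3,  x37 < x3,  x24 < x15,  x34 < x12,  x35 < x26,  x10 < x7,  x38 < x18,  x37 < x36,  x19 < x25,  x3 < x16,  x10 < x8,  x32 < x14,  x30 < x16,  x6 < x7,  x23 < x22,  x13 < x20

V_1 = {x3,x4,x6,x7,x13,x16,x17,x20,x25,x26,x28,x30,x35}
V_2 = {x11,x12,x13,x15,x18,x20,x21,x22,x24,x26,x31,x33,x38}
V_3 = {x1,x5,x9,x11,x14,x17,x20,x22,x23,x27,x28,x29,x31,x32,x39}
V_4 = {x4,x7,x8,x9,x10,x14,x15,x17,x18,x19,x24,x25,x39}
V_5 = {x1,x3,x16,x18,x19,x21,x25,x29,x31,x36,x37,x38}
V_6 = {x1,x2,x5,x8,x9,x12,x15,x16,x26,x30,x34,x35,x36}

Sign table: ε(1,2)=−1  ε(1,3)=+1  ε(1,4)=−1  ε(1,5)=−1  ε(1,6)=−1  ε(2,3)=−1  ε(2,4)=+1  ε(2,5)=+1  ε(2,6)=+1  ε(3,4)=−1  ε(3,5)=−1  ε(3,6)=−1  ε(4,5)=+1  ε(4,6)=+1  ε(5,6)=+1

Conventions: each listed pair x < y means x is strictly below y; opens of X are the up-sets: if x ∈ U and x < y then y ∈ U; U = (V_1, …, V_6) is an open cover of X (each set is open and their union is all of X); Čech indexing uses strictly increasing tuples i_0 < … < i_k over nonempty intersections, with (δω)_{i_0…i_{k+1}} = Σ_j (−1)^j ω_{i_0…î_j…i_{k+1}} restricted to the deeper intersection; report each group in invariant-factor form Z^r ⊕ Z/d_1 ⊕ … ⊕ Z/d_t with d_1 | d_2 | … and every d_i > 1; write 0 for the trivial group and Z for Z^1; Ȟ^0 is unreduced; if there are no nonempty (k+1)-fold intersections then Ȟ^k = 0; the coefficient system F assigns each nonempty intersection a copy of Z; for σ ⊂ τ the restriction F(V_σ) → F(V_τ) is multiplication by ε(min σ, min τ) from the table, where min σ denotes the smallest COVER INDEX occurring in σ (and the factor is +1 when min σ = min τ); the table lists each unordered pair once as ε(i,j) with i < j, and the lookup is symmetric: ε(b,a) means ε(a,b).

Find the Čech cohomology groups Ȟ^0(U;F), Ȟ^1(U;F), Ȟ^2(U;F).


nonempty overlaps:
  V12={x13,x20,x26} V13={x17,x20,x28} V14={x4,x7,x17,x25} V15={x3,x16,x25} V16={x16,x26,x30,x35} V23={x11,x20,x22,x31} V24={x15,x18,x24} V25={x18,x21,x31,x38} V26={x12,x15,x26} V34={x9,x14,x17,x39} V35={x1,x29,x31} V36={x1,x5,x9} V45={x18,x19,x25} V46={x8,x9,x15} V56={x1,x16,x36}
  V123={x20} V126={x26} V134={x17} V145={x25} V156={x16} V235={x31} V245={x18} V246={x15} V346={x9} V356={x1}
C dims 6,15,10; δ0: rk 5, SNF 1^5; δ1: rk 10, SNF 1^9·2
degree 0: 6−5−0 = 1 → Ȟ^0 ≅ Z
degree 1: 15−10−5 = 0 → Ȟ^1 ≅ 0
degree 2: 10−0−10 = 0 plus torsion [2] → Ȟ^2 ≅ Z/2

Ȟ^0 = Z, Ȟ^1 = 0 and Ȟ^2 = Z/2


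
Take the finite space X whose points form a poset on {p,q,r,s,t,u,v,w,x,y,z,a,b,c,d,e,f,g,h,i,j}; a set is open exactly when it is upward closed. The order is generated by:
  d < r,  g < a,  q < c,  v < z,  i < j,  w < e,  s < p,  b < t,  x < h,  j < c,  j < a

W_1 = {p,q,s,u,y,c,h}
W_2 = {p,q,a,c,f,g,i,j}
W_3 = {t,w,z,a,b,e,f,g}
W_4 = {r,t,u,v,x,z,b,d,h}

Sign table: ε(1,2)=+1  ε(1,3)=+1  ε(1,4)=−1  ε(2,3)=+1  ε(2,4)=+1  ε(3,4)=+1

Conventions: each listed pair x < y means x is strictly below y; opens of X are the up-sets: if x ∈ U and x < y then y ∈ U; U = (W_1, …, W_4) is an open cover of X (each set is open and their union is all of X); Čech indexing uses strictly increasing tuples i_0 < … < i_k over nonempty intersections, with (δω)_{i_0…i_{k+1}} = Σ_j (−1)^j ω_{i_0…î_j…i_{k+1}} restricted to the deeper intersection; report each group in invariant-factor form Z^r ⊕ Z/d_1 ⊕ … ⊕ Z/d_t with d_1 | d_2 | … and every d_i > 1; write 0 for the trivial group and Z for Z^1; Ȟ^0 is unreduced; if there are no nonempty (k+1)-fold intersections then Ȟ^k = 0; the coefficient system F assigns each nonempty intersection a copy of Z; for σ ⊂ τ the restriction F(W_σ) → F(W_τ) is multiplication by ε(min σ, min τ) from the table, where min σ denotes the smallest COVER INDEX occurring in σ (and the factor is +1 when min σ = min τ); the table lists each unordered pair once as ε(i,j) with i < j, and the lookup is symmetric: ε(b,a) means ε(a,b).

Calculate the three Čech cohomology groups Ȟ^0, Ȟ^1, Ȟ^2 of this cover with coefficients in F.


Ȟ^0 ≅ 0, Ȟ^1 ≅ Z/2 and Ȟ^2 ≅ 0

nerve simplices:
  W12={p,q,c} W14={u,h} W23={a,f,g} W34={t,z,b}
C dims 4,4; δ0: rk 4, SNF 1^3·2
degree 0: 4−4−0 = 0 → Ȟ^0 ≅ 0
degree 1: 4−0−4 = 0 plus torsion [2] → Ȟ^1 ≅ Z/2
degree 2: 0−0−0 = 0 → Ȟ^2 ≅ 0


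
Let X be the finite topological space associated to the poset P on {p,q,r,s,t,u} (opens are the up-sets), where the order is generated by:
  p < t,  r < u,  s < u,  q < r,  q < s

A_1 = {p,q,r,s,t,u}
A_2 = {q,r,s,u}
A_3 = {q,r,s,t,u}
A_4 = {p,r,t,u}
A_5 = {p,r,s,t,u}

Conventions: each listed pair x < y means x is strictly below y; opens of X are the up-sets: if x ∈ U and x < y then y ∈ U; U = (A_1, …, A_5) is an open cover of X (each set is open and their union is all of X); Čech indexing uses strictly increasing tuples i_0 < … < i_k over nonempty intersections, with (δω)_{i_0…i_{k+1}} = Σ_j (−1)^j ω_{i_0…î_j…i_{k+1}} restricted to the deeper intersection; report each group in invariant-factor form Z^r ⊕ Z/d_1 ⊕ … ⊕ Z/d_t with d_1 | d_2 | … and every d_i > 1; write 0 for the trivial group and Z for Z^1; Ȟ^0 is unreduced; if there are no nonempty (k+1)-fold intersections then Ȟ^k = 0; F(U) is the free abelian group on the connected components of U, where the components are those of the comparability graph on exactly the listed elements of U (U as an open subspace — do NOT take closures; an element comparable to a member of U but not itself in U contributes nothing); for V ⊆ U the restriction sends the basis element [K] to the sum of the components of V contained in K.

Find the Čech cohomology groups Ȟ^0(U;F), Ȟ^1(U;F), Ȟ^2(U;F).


Ȟ^0(U;F) ≅ Z^2,  Ȟ^1(U;F) ≅ 0,  Ȟ^2(U;F) ≅ 0

cover nerve:
  A12={q,r,s,u} A13={q,r,s,t,u} A14={p,r,t,u} A15={p,r,s,t,u} A23={q,r,s,u} A24={r,u} A25={r,s,u} A34={r,t,u} A35={r,s,t,u} A45={p,r,t,u}
  A123={q,r,s,u} A124={r,u} A125={r,s,u} A134={r,t,u} A135={r,s,t,u} A145={p,r,t,u} A234={r,u} A235={r,s,u} A245={r,u} A345={r,t,u}
  A1234={r,u} A1235={r,s,u} A1245={r,u} A1345={r,t,u} A2345={r,u}
  A12345={r,u}
components per intersection:
  A1: {p,t} {q,r,s,u}
  A2: {q,r,s,u}
  A3: {q,r,s,u} {t}
  A4: {p,t} {r,u}
  A5: {p,t} {r,s,u}
  A12: {q,r,s,u}
  A13: {q,r,s,u} {t}
  A14: {p,t} {r,u}
  A15: {p,t} {r,s,u}
  A23: {q,r,s,u}
  A24: {r,u}
  A25: {r,s,u}
  A34: {r,u} {t}
  A35: {r,s,u} {t}
  A45: {p,t} {r,u}
  A123: {q,r,s,u}
  A124: {r,u}
  A125: {r,s,u}
  A134: {r,u} {t}
  A135: {r,s,u} {t}
  A145: {p,t} {r,u}
  A234: {r,u}
  A235: {r,s,u}
  A245: {r,u}
  A345: {r,u} {t}
  A1234: {r,u}
  A1235: {r,s,u}
  A1245: {r,u}
  A1345: {r,u} {t}
  A2345: {r,u}
  A12345: {r,u}
C dims 9,16,14,6; δ0: rk 7, SNF 1^7; δ1: rk 9, SNF 1^9; δ2: rk 5, SNF 1^5
Ȟ^0: (9−7)−0=2 ⇒ Z^2
Ȟ^1: (16−9)−7=0 ⇒ 0
Ȟ^2: (14−5)−9=0 ⇒ 0


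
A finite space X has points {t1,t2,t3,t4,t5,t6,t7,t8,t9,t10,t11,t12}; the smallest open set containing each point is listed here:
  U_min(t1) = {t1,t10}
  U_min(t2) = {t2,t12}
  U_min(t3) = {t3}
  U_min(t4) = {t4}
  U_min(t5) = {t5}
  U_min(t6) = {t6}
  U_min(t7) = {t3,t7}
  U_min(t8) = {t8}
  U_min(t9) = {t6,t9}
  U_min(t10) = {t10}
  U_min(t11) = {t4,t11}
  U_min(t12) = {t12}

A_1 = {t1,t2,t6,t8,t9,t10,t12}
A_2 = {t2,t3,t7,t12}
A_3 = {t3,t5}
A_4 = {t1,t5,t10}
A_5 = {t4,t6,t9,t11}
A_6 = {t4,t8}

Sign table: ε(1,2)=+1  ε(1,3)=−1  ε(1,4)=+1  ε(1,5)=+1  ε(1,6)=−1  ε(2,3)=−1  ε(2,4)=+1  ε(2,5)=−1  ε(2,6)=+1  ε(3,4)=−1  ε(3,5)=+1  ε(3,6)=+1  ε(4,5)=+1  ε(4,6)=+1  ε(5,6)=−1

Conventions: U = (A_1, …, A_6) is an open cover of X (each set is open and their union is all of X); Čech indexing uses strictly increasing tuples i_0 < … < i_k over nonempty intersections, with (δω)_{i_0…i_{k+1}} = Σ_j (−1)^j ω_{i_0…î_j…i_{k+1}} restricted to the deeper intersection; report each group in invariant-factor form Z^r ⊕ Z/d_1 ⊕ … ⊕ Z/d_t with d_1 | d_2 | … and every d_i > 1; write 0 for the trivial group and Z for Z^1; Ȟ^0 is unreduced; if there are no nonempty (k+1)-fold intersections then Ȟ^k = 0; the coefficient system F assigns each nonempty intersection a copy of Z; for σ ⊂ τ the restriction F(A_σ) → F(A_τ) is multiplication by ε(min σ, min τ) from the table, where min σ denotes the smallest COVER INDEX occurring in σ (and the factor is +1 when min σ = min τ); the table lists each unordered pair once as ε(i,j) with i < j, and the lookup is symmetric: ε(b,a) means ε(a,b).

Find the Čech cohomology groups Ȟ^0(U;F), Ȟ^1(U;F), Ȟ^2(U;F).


Ȟ^0 = Z, Ȟ^1 = Z^2 and Ȟ^2 = 0

nerve of the cover:
  A12={t2,t12} A14={t1,t10} A15={t6,t9} A16={t8} A23={t3} A34={t5} A56={t4}
C dims 6,7; δ0: rk 5, SNF 1^5
Ȟ^0 = (6 − 5) − 0 = 1, so Ȟ^0 ≅ Z
Ȟ^1 = (7 − 0) − 5 = 2, so Ȟ^1 ≅ Z^2
Ȟ^2 = (0 − 0) − 0 = 0, so Ȟ^2 ≅ 0


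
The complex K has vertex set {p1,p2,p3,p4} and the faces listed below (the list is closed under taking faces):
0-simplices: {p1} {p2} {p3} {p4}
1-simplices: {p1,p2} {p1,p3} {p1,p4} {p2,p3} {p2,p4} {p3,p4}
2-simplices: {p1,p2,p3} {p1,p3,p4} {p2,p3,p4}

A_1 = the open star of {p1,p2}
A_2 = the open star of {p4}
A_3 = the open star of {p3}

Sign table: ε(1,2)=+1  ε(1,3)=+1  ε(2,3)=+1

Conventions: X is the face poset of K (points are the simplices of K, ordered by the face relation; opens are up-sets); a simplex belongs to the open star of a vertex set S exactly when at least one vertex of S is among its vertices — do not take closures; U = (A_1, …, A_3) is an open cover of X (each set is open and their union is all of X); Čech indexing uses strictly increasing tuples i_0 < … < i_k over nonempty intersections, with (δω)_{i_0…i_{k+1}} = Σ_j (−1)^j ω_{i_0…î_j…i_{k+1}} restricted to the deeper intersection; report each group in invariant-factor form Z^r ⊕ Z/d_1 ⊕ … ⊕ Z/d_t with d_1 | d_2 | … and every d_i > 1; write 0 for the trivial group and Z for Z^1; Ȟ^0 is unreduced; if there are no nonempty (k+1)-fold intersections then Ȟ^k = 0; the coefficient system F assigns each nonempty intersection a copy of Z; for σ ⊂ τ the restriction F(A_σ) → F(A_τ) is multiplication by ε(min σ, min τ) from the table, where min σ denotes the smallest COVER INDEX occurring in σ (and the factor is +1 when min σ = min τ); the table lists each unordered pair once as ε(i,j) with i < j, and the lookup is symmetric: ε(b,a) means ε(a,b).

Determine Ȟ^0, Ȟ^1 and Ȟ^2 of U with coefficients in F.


nerve simplices:
  A1={{p1},{p2},{p1,p2},{p1,p3},{p1,p4},{p2,p3},{p2,p4},{p1,p2,p3},{p1,p3,p4},{p2,p3,p4}} A2={{p4},{p1,p4},{p2,p4},{p3,p4},{p1,p3,p4},{p2,p3,p4}} A3={{p3},{p1,p3},{p2,p3},{p3,p4},{p1,p2,p3},{p1,p3,p4},{p2,p3,p4}}
  A12={{p1,p4},{p2,p4},{p1,p3,p4},{p2,p3,p4}} A13={{p1,p3},{p2,p3},{p1,p2,p3},{p1,p3,p4},{p2,p3,p4}} A23={{p3,p4},{p1,p3,p4},{p2,p3,p4}}
  A123={{p1,p3,p4},{p2,p3,p4}}
C dims 3,3,1; δ0: rk 2, SNF 1^2; δ1: rk 1, SNF 1^1
degree 0: 3−2−0 = 1 → Ȟ^0 ≅ Z
degree 1: 3−1−2 = 0 → Ȟ^1 ≅ 0
degree 2: 1−0−1 = 0 → Ȟ^2 ≅ 0

Ȟ^0(U;F) ≅ Z,  Ȟ^1(U;F) ≅ 0,  Ȟ^2(U;F) ≅ 0


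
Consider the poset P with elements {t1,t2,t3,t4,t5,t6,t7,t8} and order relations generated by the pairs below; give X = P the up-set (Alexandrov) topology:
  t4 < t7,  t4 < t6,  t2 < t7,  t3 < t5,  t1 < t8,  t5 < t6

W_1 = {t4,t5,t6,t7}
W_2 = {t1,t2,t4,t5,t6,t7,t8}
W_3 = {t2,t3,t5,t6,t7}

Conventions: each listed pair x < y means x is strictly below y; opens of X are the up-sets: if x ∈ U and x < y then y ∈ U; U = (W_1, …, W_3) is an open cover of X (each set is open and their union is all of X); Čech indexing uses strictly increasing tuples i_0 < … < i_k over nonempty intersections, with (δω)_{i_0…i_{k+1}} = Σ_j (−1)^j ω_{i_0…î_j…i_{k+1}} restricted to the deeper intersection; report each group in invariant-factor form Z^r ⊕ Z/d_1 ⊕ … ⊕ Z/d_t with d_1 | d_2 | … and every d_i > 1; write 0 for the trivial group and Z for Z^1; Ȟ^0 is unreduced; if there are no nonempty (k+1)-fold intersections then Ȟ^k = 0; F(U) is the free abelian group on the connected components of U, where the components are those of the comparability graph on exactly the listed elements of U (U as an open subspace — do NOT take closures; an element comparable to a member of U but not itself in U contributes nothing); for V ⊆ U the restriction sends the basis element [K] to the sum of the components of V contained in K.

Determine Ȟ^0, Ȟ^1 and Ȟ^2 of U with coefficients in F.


nonempty intersections:
  W12={t4,t5,t6,t7} W13={t5,t6,t7} W23={t2,t5,t6,t7}
  W123={t5,t6,t7}
components per intersection:
  W1: {t4,t5,t6,t7}
  W2: {t1,t8} {t2,t4,t5,t6,t7}
  W3: {t2,t7} {t3,t5,t6}
  W12: {t4,t5,t6,t7}
  W13: {t5,t6} {t7}
  W23: {t2,t7} {t5,t6}
  W123: {t5,t6} {t7}
C dims 5,5,2; δ0: rk 3, SNF 1^3; δ1: rk 2, SNF 1^2
Ȟ^0: (5−3)−0=2 ⇒ Z^2
Ȟ^1: (5−2)−3=0 ⇒ 0
Ȟ^2: (2−0)−2=0 ⇒ 0

Ȟ^0 = Z^2, Ȟ^1 = 0, Ȟ^2 = 0


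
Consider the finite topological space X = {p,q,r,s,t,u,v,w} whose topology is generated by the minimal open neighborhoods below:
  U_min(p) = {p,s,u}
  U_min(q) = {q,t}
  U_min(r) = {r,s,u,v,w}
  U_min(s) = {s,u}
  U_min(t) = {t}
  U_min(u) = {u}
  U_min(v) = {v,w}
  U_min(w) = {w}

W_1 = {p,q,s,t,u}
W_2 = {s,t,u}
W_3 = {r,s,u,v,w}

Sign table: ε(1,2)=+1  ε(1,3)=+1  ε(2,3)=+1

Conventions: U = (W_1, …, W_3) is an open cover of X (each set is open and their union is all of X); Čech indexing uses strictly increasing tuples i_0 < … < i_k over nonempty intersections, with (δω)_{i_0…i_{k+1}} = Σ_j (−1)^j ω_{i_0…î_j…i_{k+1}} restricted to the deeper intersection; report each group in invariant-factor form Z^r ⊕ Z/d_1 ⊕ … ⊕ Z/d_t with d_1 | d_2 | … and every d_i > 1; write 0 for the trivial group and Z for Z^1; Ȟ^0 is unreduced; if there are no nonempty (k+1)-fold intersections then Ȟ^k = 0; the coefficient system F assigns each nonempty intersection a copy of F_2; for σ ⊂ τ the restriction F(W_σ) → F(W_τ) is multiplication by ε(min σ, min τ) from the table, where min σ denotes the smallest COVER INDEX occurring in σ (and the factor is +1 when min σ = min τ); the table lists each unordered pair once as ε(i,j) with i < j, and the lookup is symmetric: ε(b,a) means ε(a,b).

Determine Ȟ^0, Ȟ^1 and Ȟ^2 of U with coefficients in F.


Ȟ^0(U;F) ≅ Z/2, Ȟ^1(U;F) ≅ 0 and Ȟ^2(U;F) ≅ 0

nerve of the cover:
  W12={s,t,u} W13={s,u} W23={s,u}
  W123={s,u}
C dims 3,3,1; δ0: rk_F2 2; δ1: rk_F2 1
Ȟ^0 = (3 − 2) − 0 = 1, so Ȟ^0 ≅ Z/2
Ȟ^1 = (3 − 1) − 2 = 0, so Ȟ^1 ≅ 0
Ȟ^2 = (1 − 0) − 1 = 0, so Ȟ^2 ≅ 0
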